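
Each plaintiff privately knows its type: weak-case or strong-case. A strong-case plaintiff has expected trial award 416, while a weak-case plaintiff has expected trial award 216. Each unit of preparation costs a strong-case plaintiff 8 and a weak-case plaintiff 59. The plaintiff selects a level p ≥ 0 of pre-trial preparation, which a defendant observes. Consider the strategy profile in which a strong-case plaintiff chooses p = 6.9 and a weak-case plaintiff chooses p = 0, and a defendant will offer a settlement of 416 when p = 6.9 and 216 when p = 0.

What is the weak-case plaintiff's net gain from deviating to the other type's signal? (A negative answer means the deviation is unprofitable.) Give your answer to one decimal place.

-207.1

Playing p = 0 the weak-case plaintiff receives 216.
Deviating to p = 6.9 brings payment 416 at cost 59 × 6.9 = 407.1, netting 8.9.
Gain from deviating: 8.9 − 216 = -207.1.
The gain is negative, so the weak-case type's incentive-compatibility constraint is satisfied.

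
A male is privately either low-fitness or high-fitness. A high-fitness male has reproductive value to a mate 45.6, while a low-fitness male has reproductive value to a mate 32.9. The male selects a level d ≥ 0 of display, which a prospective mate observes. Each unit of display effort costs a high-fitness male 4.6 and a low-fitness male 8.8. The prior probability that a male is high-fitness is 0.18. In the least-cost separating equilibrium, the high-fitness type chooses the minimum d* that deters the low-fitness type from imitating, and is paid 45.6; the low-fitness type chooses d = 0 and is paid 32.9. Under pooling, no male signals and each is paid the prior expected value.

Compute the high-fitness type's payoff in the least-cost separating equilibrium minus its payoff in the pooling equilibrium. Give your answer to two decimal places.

Least-cost separating signal: d* solves 32.9 = 45.6 − 8.8·d*, so d* = (45.6 − 32.9)/8.8 ≈ 1.4432.
High-fitness type's separating payoff: 45.6 − 4.6 × d* = 45.6 − 4.6 × (45.6 − 32.9)/8.8 = 45.6 − 58.42/8.8 ≈ 38.9614.
Pooling payoff: 0.18 × 45.6 + 0.82 × 32.9 = 35.186.
Difference: 38.9614 − 35.186 = 3.7754, i.e. 3.78 to two decimal places.
The high-fitness type prefers to separate.

3.78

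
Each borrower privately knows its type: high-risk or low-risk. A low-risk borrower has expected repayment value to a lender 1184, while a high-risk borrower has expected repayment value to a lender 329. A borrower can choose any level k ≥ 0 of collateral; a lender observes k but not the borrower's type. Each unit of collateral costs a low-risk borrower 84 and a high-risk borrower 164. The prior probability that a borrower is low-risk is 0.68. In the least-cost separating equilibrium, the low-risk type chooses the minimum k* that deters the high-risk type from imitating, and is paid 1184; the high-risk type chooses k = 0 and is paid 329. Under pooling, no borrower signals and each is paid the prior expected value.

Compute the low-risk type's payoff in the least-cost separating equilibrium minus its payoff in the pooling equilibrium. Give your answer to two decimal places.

Least-cost separating signal: k* solves 329 = 1184 − 164·k*, so k* = (1184 − 329)/164 ≈ 5.2134.
Low-risk type's separating payoff: 1184 − 84 × k* = 1184 − 84 × (1184 − 329)/164 = 1184 − 71820/164 ≈ 746.0732.
Pooling payoff: 0.68 × 1184 + 0.32 × 329 = 910.4.
Difference: 746.0732 − 910.4 = -164.3268, i.e. -164.33 to two decimal places.
The low-risk type would prefer the pooling outcome.

-164.33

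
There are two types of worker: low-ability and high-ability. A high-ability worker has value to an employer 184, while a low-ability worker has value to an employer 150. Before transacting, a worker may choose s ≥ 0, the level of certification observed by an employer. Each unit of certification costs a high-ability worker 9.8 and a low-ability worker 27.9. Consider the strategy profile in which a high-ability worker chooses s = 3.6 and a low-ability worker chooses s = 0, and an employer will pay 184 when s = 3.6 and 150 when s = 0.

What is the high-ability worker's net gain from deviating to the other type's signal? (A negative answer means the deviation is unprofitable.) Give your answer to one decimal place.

Playing s = 3.6 the high-ability worker receives 184 − 9.8 × 3.6 = 148.72.
Deviating to s = 0 yields 150 instead.
Gain from deviating: 150 − 148.72 = 1.28, i.e. 1.3 to one decimal place.
The gain is positive, so the high-ability type's incentive-compatibility constraint is violated — this profile is not a separating equilibrium.

1.3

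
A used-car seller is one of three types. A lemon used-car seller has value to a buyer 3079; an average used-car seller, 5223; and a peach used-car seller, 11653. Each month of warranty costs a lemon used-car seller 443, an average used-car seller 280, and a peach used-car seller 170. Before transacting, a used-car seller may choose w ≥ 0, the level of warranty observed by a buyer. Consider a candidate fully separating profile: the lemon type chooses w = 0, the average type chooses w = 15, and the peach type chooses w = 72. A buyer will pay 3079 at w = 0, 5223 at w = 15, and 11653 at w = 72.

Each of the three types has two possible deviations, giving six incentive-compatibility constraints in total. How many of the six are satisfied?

3

Average (own payoff 5223 − 280×15 = 1023): to w=0 gives 3079 → profitable ✗; to w=72 gives 11653 − 280×72 = -8507 → no gain ✓.
Peach (own payoff 11653 − 170×72 = -587): to w=0 gives 3079 → profitable ✗; to w=15 gives 5223 − 170×15 = 2673 → profitable ✗.
Lemon (own payoff 3079): to w=15 gives 5223 − 443×15 = -1422 → no gain ✓; to w=72 gives 11653 − 443×72 = -20243 → no gain ✓.
3 of the 6 constraints hold; not an equilibrium.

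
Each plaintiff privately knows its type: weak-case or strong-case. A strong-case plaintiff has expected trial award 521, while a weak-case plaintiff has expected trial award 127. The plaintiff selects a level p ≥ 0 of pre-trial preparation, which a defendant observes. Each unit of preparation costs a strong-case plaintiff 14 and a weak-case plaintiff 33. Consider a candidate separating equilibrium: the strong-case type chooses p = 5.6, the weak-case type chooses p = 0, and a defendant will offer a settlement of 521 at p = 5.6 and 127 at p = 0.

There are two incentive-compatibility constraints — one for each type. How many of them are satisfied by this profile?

1

Strong-case type: signal → 521 − 14 × 5.6 = 442.6; deviate to 0 → 127. IC holds (442.6 ≥ 127).
Weak-case type: stay at 0 → 127; mimic → 521 − 33 × 5.6 = 336.2. IC fails (127 < 336.2).
1 of 2 constraints hold, so this profile is not an equilibrium.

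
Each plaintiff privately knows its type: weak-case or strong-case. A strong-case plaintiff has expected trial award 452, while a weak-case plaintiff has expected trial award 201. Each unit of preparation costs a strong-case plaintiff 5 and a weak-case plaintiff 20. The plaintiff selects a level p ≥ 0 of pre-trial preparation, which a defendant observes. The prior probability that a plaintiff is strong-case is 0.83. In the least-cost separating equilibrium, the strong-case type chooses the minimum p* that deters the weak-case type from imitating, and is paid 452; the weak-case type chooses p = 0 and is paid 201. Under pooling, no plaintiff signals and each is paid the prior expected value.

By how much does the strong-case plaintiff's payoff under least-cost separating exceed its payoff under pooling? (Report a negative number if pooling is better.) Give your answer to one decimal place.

-20.1

Least-cost separating signal: p* solves 201 = 452 − 20·p*, so p* = (452 − 201)/20 = 12.55.
Strong-case type's separating payoff: 452 − 5 × p* = 452 − 5 × (452 − 201)/20 = 452 − 1255/20 = 389.25.
Pooling payoff: 0.83 × 452 + 0.17 × 201 = 409.33.
Difference: 389.25 − 409.33 = -20.08, i.e. -20.1 to one decimal place.
The strong-case type would prefer the pooling outcome.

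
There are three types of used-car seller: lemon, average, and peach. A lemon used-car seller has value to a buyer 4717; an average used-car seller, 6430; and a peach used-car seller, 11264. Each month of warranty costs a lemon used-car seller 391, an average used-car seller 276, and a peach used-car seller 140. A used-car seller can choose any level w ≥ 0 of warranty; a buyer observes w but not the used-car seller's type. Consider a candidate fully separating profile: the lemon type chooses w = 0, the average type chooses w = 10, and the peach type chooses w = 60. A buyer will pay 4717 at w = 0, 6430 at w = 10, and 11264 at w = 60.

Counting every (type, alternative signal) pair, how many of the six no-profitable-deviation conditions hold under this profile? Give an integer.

3

Lemon (own payoff 4717): to w=10 gives 6430 − 391×10 = 2520 → no gain ✓; to w=60 gives 11264 − 391×60 = -12196 → no gain ✓.
Average (own payoff 6430 − 276×10 = 3670): to w=0 gives 4717 → profitable ✗; to w=60 gives 11264 − 276×60 = -5296 → no gain ✓.
Peach (own payoff 11264 − 140×60 = 2864): to w=0 gives 4717 → profitable ✗; to w=10 gives 6430 − 140×10 = 5030 → profitable ✗.
3 of the 6 constraints hold; not an equilibrium.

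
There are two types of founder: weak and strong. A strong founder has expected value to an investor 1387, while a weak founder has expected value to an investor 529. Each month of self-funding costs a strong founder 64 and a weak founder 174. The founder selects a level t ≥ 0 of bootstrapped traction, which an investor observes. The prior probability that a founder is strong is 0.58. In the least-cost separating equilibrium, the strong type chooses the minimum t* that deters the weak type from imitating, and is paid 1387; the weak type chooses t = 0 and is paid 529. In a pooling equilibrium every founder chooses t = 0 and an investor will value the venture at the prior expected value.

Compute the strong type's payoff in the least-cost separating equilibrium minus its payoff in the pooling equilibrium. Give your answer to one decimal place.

Least-cost separating signal: t* solves 529 = 1387 − 174·t*, so t* = (1387 − 529)/174 ≈ 4.9310.
Strong type's separating payoff: 1387 − 64 × t* = 1387 − 64 × (1387 − 529)/174 = 1387 − 54912/174 ≈ 1071.414.
Pooling payoff: 0.58 × 1387 + 0.42 × 529 = 1026.64.
Difference: 1071.414 − 1026.64 = 44.774, i.e. 44.8 to one decimal place.
The strong type prefers to separate.

44.8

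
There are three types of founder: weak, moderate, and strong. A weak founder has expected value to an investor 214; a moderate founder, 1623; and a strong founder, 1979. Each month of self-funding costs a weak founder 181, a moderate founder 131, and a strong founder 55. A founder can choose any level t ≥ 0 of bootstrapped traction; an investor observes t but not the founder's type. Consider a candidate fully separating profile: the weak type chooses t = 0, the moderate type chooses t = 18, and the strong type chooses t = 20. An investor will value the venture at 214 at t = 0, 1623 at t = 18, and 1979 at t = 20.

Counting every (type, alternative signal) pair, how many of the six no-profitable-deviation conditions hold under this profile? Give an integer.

Weak (own payoff 214): to t=18 gives 1623 − 181×18 = -1635 → no gain ✓; to t=20 gives 1979 − 181×20 = -1641 → no gain ✓.
Strong (own payoff 1979 − 55×20 = 879): to t=0 gives 214 → no gain ✓; to t=18 gives 1623 − 55×18 = 633 → no gain ✓.
Moderate (own payoff 1623 − 131×18 = -735): to t=0 gives 214 → profitable ✗; to t=20 gives 1979 − 131×20 = -641 → profitable ✗.
4 of the 6 constraints hold; not an equilibrium.

4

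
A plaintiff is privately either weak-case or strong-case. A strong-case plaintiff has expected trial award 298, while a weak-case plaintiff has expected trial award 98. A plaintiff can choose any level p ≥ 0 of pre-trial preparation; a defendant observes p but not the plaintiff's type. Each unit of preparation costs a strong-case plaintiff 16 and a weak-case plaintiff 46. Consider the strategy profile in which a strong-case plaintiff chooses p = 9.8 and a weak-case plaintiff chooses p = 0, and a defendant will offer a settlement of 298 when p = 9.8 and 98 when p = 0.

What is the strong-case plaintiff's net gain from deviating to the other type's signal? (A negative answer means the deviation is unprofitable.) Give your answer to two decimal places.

-43.20

Playing p = 9.8 the strong-case plaintiff receives 298 − 16 × 9.8 = 141.2.
Deviating to p = 0 yields 98 instead.
Gain from deviating: 98 − 141.2 = -43.20.
The gain is negative, so the strong-case type's incentive-compatibility constraint is satisfied.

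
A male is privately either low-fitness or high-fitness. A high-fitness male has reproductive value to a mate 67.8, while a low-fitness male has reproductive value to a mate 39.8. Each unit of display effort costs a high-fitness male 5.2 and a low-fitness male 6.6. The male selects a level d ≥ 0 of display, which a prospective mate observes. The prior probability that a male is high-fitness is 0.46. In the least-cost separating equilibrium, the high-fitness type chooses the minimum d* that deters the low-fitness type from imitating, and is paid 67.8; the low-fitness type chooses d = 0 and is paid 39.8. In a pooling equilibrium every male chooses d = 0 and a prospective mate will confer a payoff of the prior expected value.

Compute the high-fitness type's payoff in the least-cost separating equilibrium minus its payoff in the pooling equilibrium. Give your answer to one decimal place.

Least-cost separating signal: d* solves 39.8 = 67.8 − 6.6·d*, so d* = (67.8 − 39.8)/6.6 ≈ 4.2424.
High-fitness type's separating payoff: 67.8 − 5.2 × d* = 67.8 − 5.2 × (67.8 − 39.8)/6.6 = 67.8 − 145.6/6.6 ≈ 45.739.
Pooling payoff: 0.46 × 67.8 + 0.54 × 39.8 = 52.68.
Difference: 45.739 − 52.68 = -6.941, i.e. -6.9 to one decimal place.
The high-fitness type would prefer the pooling outcome.

-6.9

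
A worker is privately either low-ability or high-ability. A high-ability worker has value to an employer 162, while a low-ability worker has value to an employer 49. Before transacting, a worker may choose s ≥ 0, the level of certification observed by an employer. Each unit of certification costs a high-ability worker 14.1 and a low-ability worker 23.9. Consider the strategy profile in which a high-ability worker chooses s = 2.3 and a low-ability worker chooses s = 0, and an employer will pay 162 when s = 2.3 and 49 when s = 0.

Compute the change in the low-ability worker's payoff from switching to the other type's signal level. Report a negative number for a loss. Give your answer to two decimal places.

58.03

Playing s = 0 the low-ability worker receives 49.
Deviating to s = 2.3 brings payment 162 at cost 23.9 × 2.3 = 54.97, netting 107.03.
Gain from deviating: 107.03 − 49 = 58.03.
The gain is positive, so the low-ability type's incentive-compatibility constraint is violated — this profile is not a separating equilibrium.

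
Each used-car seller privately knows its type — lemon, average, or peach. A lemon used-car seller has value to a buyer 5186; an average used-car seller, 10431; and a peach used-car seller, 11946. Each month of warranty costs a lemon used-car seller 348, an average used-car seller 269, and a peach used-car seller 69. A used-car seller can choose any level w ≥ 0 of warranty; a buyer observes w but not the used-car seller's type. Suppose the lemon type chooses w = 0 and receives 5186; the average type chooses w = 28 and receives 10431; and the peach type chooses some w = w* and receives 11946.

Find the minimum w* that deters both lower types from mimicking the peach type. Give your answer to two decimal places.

33.63

Lemon type (on-path payoff 5186) won't mimic when 5186 ≥ 11946 − 348·w*, i.e. w* ≥ 19.43.
Average type (on-path payoff 10431 − 269×28 = 2899) won't mimic when 2899 ≥ 11946 − 269·w*, i.e. w* ≥ 33.63.
Both must hold, so w* = max(19.43, 33.63) = 33.63. The average type's constraint binds.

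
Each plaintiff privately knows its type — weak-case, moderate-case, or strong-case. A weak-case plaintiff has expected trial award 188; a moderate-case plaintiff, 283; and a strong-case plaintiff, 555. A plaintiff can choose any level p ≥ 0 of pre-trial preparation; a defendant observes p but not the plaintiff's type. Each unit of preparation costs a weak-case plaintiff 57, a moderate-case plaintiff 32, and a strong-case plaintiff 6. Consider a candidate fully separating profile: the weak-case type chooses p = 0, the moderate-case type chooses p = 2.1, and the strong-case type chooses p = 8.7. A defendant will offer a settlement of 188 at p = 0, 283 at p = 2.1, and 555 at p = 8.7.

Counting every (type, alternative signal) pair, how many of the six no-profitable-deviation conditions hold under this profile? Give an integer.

Weak-case (own payoff 188): to p=2.1 gives 283 − 57×2.1 = 163.3 → no gain ✓; to p=8.7 gives 555 − 57×8.7 = 59.1 → no gain ✓.
Moderate-case (own payoff 283 − 32×2.1 = 215.8): to p=0 gives 188 → no gain ✓; to p=8.7 gives 555 − 32×8.7 = 276.6 → profitable ✗.
Strong-case (own payoff 555 − 6×8.7 = 502.8): to p=0 gives 188 → no gain ✓; to p=2.1 gives 283 − 6×2.1 = 270.4 → no gain ✓.
5 of the 6 constraints hold; not an equilibrium.

5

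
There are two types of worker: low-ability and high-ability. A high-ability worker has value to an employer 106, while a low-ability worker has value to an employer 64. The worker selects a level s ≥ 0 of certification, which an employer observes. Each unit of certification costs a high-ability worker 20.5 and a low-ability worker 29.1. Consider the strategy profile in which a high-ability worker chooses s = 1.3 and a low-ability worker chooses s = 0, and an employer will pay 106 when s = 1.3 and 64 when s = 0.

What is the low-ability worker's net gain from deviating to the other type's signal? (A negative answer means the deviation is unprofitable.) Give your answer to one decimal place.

4.2

Playing s = 0 the low-ability worker receives 64.
Deviating to s = 1.3 brings payment 106 at cost 29.1 × 1.3 = 37.83, netting 68.17.
Gain from deviating: 68.17 − 64 = 4.17, i.e. 4.2 to one decimal place.
The gain is positive, so the low-ability type's incentive-compatibility constraint is violated — this profile is not a separating equilibrium.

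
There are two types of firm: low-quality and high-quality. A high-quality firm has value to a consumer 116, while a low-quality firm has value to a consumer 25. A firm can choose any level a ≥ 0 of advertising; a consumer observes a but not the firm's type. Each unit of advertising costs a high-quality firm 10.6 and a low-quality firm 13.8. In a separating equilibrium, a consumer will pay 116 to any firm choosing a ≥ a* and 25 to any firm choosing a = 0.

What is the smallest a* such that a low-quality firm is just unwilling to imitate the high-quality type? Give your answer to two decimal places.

A low-quality firm choosing a = 0 receives 25.
Imitating at a* instead would pay 116 at cost 13.8·a*, netting 116 − 13.8·a*.
Indifference: 25 = 116 − 13.8·a*, so a* = (116 − 25) / 13.8 ≈ 6.59.
This is the low-quality type's binding incentive-compatibility constraint; any a ≥ 6.59 sustains separation on that side.

6.59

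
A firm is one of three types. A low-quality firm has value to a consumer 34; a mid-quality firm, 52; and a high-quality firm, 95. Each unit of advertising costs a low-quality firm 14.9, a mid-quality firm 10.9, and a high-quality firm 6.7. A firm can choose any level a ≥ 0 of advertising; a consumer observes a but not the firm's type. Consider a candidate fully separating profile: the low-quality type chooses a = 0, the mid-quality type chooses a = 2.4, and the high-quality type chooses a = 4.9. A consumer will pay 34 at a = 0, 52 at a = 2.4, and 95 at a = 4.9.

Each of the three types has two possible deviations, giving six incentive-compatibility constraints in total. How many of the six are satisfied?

4

High-quality (own payoff 95 − 6.7×4.9 = 62.17): to a=0 gives 34 → no gain ✓; to a=2.4 gives 52 − 6.7×2.4 = 35.92 → no gain ✓.
Mid-quality (own payoff 52 − 10.9×2.4 = 25.84): to a=0 gives 34 → profitable ✗; to a=4.9 gives 95 − 10.9×4.9 = 41.59 → profitable ✗.
Low-quality (own payoff 34): to a=2.4 gives 52 − 14.9×2.4 = 16.24 → no gain ✓; to a=4.9 gives 95 − 14.9×4.9 = 21.99 → no gain ✓.
4 of the 6 constraints hold; not an equilibrium.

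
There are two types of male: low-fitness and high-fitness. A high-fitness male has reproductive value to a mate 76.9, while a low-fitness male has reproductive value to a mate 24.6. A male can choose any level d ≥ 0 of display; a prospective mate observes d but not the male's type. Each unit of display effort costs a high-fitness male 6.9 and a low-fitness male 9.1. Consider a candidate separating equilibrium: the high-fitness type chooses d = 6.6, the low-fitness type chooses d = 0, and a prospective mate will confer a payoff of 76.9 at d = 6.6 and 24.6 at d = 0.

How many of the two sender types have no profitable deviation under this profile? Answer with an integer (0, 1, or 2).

2

High-fitness type: signal → 76.9 − 6.9 × 6.6 = 31.36; deviate to 0 → 24.6. IC holds (31.36 ≥ 24.6).
Low-fitness type: stay at 0 → 24.6; mimic → 76.9 − 9.1 × 6.6 = 16.84. IC holds (24.6 ≥ 16.84).
2 of 2 constraints hold, so this is a separating equilibrium.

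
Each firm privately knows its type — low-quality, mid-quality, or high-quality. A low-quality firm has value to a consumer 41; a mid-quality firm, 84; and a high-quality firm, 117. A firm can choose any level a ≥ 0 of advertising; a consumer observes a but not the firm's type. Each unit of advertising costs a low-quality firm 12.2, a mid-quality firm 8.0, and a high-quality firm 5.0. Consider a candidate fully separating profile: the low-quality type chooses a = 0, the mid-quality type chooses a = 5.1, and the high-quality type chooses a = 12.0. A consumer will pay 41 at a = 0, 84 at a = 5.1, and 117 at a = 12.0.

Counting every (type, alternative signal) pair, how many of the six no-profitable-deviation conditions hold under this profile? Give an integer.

High-quality (own payoff 117 − 5.0×12.0 = 57): to a=0 gives 41 → no gain ✓; to a=5.1 gives 84 − 5.0×5.1 = 58.5 → profitable ✗.
Low-quality (own payoff 41): to a=5.1 gives 84 − 12.2×5.1 = 21.78 → no gain ✓; to a=12.0 gives 117 − 12.2×12.0 = -29.4 → no gain ✓.
Mid-quality (own payoff 84 − 8.0×5.1 = 43.2): to a=0 gives 41 → no gain ✓; to a=12.0 gives 117 − 8.0×12.0 = 21 → no gain ✓.
5 of the 6 constraints hold; not an equilibrium.

5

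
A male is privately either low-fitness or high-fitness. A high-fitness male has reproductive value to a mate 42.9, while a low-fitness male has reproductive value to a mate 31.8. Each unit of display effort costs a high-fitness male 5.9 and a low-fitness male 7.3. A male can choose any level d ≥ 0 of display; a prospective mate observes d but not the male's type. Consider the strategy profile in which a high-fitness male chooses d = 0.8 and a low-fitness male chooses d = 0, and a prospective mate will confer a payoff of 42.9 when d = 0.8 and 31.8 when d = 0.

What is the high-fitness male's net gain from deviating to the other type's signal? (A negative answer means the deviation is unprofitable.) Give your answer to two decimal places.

Playing d = 0.8 the high-fitness male receives 42.9 − 5.9 × 0.8 = 38.18.
Deviating to d = 0 yields 31.8 instead.
Gain from deviating: 31.8 − 38.18 = -6.38.
The gain is negative, so the high-fitness type's incentive-compatibility constraint is satisfied.

-6.38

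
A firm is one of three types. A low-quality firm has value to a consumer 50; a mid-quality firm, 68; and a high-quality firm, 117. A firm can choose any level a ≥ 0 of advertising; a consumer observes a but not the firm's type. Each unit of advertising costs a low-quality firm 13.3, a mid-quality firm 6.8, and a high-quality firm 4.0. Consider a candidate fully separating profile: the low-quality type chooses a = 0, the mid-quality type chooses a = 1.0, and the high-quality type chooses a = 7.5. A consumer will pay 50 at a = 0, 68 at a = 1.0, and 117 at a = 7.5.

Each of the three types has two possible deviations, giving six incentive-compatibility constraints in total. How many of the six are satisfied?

4

Low-quality (own payoff 50): to a=1.0 gives 68 − 13.3×1.0 = 54.7 → profitable ✗; to a=7.5 gives 117 − 13.3×7.5 = 17.25 → no gain ✓.
Mid-quality (own payoff 68 − 6.8×1.0 = 61.2): to a=0 gives 50 → no gain ✓; to a=7.5 gives 117 − 6.8×7.5 = 66 → profitable ✗.
High-quality (own payoff 117 − 4.0×7.5 = 87): to a=0 gives 50 → no gain ✓; to a=1.0 gives 68 − 4.0×1.0 = 64 → no gain ✓.
4 of the 6 constraints hold; not an equilibrium.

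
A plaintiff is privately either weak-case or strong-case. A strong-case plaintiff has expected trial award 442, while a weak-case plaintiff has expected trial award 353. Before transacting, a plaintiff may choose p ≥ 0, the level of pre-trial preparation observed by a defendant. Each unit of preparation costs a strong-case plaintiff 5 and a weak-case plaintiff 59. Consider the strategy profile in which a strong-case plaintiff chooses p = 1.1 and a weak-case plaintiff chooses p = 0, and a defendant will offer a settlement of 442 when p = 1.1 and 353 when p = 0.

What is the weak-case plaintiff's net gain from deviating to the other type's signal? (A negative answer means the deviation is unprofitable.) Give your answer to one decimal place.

24.1

Playing p = 0 the weak-case plaintiff receives 353.
Deviating to p = 1.1 brings payment 442 at cost 59 × 1.1 = 64.9, netting 377.1.
Gain from deviating: 377.1 − 353 = 24.1.
The gain is positive, so the weak-case type's incentive-compatibility constraint is violated — this profile is not a separating equilibrium.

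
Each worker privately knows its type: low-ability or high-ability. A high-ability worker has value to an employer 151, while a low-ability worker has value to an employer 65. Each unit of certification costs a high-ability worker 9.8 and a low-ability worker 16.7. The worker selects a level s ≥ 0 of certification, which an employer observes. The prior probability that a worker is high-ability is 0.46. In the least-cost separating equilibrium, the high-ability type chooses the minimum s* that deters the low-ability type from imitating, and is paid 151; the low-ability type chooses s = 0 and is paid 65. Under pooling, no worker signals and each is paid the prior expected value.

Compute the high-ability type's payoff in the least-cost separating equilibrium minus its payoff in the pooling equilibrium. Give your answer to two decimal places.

Least-cost separating signal: s* solves 65 = 151 − 16.7·s*, so s* = (151 − 65)/16.7 ≈ 5.1497.
High-ability type's separating payoff: 151 − 9.8 × s* = 151 − 9.8 × (151 − 65)/16.7 = 151 − 842.8/16.7 ≈ 100.5329.
Pooling payoff: 0.46 × 151 + 0.54 × 65 = 104.56.
Difference: 100.5329 − 104.56 = -4.0271, i.e. -4.03 to two decimal places.
The high-ability type would prefer the pooling outcome.

-4.03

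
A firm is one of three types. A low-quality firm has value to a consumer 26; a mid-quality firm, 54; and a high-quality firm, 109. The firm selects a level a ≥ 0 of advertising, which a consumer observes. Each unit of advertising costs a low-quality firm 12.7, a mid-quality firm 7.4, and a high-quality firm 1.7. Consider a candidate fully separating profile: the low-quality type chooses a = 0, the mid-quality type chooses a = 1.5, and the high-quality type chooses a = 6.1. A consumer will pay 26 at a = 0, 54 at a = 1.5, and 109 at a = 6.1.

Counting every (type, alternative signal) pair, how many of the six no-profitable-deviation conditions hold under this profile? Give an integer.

High-quality (own payoff 109 − 1.7×6.1 = 98.63): to a=0 gives 26 → no gain ✓; to a=1.5 gives 54 − 1.7×1.5 = 51.45 → no gain ✓.
Low-quality (own payoff 26): to a=1.5 gives 54 − 12.7×1.5 = 34.95 → profitable ✗; to a=6.1 gives 109 − 12.7×6.1 = 31.53 → profitable ✗.
Mid-quality (own payoff 54 − 7.4×1.5 = 42.9): to a=0 gives 26 → no gain ✓; to a=6.1 gives 109 − 7.4×6.1 = 63.86 → profitable ✗.
3 of the 6 constraints hold; not an equilibrium.

3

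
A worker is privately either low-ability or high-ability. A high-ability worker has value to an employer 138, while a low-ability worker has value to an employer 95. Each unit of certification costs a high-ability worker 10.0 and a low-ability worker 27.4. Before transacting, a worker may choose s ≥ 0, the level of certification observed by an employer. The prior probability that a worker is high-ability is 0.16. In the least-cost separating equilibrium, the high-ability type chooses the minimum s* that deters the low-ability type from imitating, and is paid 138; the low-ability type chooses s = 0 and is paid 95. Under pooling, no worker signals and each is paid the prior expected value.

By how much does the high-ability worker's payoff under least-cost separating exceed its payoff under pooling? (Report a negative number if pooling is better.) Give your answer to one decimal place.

Least-cost separating signal: s* solves 95 = 138 − 27.4·s*, so s* = (138 − 95)/27.4 ≈ 1.5693.
High-ability type's separating payoff: 138 − 10.0 × s* = 138 − 10.0 × (138 − 95)/27.4 = 138 − 430/27.4 ≈ 122.307.
Pooling payoff: 0.16 × 138 + 0.84 × 95 = 101.88.
Difference: 122.307 − 101.88 = 20.427, i.e. 20.4 to one decimal place.
The high-ability type prefers to separate.

20.4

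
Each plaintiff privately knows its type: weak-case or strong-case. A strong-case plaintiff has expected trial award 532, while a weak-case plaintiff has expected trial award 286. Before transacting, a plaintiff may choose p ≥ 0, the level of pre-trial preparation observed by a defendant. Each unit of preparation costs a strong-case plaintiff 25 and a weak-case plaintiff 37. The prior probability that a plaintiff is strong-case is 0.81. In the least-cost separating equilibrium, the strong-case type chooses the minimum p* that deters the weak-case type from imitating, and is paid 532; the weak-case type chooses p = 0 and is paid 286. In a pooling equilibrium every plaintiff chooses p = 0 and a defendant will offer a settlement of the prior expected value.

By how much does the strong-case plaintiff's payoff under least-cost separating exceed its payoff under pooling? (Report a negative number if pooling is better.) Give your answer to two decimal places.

Least-cost separating signal: p* solves 286 = 532 − 37·p*, so p* = (532 − 286)/37 ≈ 6.6486.
Strong-case type's separating payoff: 532 − 25 × p* = 532 − 25 × (532 − 286)/37 = 532 − 6150/37 ≈ 365.7838.
Pooling payoff: 0.81 × 532 + 0.19 × 286 = 485.26.
Difference: 365.7838 − 485.26 = -119.4762, i.e. -119.48 to two decimal places.
The strong-case type would prefer the pooling outcome.

-119.48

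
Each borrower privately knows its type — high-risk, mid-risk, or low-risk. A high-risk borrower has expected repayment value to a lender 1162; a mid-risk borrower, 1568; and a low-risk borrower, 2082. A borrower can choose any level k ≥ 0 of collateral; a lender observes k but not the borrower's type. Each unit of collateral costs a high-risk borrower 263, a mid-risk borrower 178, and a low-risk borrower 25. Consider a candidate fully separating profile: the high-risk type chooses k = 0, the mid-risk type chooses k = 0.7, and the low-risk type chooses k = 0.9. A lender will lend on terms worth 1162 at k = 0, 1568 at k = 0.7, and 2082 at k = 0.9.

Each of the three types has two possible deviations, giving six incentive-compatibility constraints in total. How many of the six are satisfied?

Low-risk (own payoff 2082 − 25×0.9 = 2059.5): to k=0 gives 1162 → no gain ✓; to k=0.7 gives 1568 − 25×0.7 = 1550.5 → no gain ✓.
High-risk (own payoff 1162): to k=0.7 gives 1568 − 263×0.7 = 1383.9 → profitable ✗; to k=0.9 gives 2082 − 263×0.9 = 1845.3 → profitable ✗.
Mid-risk (own payoff 1568 − 178×0.7 = 1443.4): to k=0 gives 1162 → no gain ✓; to k=0.9 gives 2082 − 178×0.9 = 1921.8 → profitable ✗.
3 of the 6 constraints hold; not an equilibrium.

3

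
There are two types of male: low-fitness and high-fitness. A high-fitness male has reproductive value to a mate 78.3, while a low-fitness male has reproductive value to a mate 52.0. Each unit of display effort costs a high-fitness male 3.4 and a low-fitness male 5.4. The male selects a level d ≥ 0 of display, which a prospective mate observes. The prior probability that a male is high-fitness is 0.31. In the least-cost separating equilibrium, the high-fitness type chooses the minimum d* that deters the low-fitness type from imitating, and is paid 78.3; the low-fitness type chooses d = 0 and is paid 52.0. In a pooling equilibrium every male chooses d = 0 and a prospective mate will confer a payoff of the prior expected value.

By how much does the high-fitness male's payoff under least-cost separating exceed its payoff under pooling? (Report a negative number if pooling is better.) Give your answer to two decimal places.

Least-cost separating signal: d* solves 52.0 = 78.3 − 5.4·d*, so d* = (78.3 − 52.0)/5.4 ≈ 4.8704.
High-fitness type's separating payoff: 78.3 − 3.4 × d* = 78.3 − 3.4 × (78.3 − 52.0)/5.4 = 78.3 − 89.42/5.4 ≈ 61.7407.
Pooling payoff: 0.31 × 78.3 + 0.69 × 52.0 = 60.153.
Difference: 61.7407 − 60.153 = 1.5877, i.e. 1.59 to two decimal places.
The high-fitness type prefers to separate.

1.59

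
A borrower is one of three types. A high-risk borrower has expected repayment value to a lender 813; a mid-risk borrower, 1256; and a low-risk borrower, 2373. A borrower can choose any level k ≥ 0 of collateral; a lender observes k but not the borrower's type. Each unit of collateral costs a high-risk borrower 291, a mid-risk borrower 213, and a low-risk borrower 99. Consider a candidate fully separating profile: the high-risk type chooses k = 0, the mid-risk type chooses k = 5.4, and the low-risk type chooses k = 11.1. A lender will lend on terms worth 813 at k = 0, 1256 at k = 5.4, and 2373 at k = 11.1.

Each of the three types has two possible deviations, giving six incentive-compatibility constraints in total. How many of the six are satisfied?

5

Mid-risk (own payoff 1256 − 213×5.4 = 105.8): to k=0 gives 813 → profitable ✗; to k=11.1 gives 2373 − 213×11.1 = 8.7 → no gain ✓.
Low-risk (own payoff 2373 − 99×11.1 = 1274.1): to k=0 gives 813 → no gain ✓; to k=5.4 gives 1256 − 99×5.4 = 721.4 → no gain ✓.
High-risk (own payoff 813): to k=5.4 gives 1256 − 291×5.4 = -315.4 → no gain ✓; to k=11.1 gives 2373 − 291×11.1 = -857.1 → no gain ✓.
5 of the 6 constraints hold; not an equilibrium.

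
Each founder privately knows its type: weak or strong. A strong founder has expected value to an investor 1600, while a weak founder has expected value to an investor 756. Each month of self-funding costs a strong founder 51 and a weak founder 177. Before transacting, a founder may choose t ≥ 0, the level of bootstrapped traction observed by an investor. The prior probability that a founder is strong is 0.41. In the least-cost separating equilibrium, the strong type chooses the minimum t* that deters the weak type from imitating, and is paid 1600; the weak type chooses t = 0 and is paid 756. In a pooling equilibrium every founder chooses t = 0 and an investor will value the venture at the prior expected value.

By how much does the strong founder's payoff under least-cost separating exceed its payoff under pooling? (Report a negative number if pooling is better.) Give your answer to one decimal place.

254.8

Least-cost separating signal: t* solves 756 = 1600 − 177·t*, so t* = (1600 − 756)/177 ≈ 4.7684.
Strong type's separating payoff: 1600 − 51 × t* = 1600 − 51 × (1600 − 756)/177 = 1600 − 43044/177 ≈ 1356.814.
Pooling payoff: 0.41 × 1600 + 0.59 × 756 = 1102.04.
Difference: 1356.814 − 1102.04 = 254.774, i.e. 254.8 to one decimal place.
The strong type prefers to separate.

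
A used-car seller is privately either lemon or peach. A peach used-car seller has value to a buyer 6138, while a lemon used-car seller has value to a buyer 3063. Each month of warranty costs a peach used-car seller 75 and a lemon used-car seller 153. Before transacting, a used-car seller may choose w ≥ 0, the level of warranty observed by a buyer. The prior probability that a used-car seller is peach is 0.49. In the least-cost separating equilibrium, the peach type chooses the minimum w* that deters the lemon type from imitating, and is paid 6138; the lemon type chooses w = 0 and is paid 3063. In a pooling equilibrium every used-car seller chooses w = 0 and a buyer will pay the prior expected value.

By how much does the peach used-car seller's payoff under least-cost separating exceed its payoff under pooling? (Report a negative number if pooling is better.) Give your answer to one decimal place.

Least-cost separating signal: w* solves 3063 = 6138 − 153·w*, so w* = (6138 − 3063)/153 ≈ 20.0980.
Peach type's separating payoff: 6138 − 75 × w* = 6138 − 75 × (6138 − 3063)/153 = 6138 − 230625/153 ≈ 4630.647.
Pooling payoff: 0.49 × 6138 + 0.51 × 3063 = 4569.75.
Difference: 4630.647 − 4569.75 = 60.897, i.e. 60.9 to one decimal place.
The peach type prefers to separate.

60.9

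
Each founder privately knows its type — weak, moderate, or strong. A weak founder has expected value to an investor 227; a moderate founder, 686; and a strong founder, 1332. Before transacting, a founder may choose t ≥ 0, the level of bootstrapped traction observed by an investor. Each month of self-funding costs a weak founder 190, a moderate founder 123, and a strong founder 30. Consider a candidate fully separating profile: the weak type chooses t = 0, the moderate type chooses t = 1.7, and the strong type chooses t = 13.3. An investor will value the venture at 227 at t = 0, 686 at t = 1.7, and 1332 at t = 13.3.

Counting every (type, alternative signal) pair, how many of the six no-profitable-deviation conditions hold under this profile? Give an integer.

5

Strong (own payoff 1332 − 30×13.3 = 933): to t=0 gives 227 → no gain ✓; to t=1.7 gives 686 − 30×1.7 = 635 → no gain ✓.
Moderate (own payoff 686 − 123×1.7 = 476.9): to t=0 gives 227 → no gain ✓; to t=13.3 gives 1332 − 123×13.3 = -303.9 → no gain ✓.
Weak (own payoff 227): to t=1.7 gives 686 − 190×1.7 = 363 → profitable ✗; to t=13.3 gives 1332 − 190×13.3 = -1195 → no gain ✓.
5 of the 6 constraints hold; not an equilibrium.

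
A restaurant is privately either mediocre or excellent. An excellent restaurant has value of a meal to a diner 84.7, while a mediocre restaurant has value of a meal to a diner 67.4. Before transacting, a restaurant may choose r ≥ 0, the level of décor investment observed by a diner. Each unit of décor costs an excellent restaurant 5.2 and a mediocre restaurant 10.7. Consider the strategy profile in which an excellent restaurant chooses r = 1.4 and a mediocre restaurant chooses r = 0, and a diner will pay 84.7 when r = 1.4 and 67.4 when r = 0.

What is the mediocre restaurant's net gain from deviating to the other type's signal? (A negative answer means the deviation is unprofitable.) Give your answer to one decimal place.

Playing r = 0 the mediocre restaurant receives 67.4.
Deviating to r = 1.4 brings payment 84.7 at cost 10.7 × 1.4 = 14.98, netting 69.72.
Gain from deviating: 69.72 − 67.4 = 2.32, i.e. 2.3 to one decimal place.
The gain is positive, so the mediocre type's incentive-compatibility constraint is violated — this profile is not a separating equilibrium.

2.3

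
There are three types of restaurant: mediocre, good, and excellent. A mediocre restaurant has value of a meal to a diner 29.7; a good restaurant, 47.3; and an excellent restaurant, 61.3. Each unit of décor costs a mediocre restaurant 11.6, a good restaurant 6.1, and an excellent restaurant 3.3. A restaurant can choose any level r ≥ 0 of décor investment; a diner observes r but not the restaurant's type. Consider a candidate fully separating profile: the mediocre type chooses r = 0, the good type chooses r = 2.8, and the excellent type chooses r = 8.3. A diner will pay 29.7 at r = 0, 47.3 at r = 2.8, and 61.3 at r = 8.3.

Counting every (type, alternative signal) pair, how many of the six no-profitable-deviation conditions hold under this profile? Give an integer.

5

Excellent (own payoff 61.3 − 3.3×8.3 = 33.91): to r=0 gives 29.7 → no gain ✓; to r=2.8 gives 47.3 − 3.3×2.8 = 38.06 → profitable ✗.
Mediocre (own payoff 29.7): to r=2.8 gives 47.3 − 11.6×2.8 = 14.82 → no gain ✓; to r=8.3 gives 61.3 − 11.6×8.3 = -34.98 → no gain ✓.
Good (own payoff 47.3 − 6.1×2.8 = 30.22): to r=0 gives 29.7 → no gain ✓; to r=8.3 gives 61.3 − 6.1×8.3 = 10.67 → no gain ✓.
5 of the 6 constraints hold; not an equilibrium.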